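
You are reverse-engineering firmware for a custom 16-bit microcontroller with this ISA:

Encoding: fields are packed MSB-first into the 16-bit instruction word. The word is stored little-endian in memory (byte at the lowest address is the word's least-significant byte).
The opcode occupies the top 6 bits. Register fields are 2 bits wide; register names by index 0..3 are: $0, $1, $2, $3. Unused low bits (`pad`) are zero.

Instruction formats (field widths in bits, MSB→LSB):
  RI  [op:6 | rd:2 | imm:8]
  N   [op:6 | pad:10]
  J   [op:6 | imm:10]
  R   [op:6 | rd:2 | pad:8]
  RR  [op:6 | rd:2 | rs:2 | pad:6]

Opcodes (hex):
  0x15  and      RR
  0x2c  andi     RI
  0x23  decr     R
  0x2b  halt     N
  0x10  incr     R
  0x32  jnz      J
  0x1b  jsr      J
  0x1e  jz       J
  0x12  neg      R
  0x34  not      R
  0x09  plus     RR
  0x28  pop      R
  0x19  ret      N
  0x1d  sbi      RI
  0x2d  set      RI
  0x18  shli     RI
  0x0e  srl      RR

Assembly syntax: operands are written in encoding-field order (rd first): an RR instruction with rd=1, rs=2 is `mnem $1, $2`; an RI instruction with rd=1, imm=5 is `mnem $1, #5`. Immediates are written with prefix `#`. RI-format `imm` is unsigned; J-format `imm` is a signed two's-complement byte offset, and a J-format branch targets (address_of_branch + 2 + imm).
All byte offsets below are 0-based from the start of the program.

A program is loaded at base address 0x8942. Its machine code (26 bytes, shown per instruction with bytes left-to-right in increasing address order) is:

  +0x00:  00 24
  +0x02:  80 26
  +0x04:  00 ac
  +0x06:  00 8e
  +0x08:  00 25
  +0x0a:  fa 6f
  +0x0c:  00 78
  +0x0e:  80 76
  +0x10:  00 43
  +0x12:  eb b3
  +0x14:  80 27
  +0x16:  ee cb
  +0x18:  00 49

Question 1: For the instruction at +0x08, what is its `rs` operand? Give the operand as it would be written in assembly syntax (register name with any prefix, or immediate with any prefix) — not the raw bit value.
[08] 00 25 → 0x2500
  op=0x2500>>10=0x9 ⇒ plus (RR)
  rd@[9:8]=0x1 ⇒ $1
  rs@[7:6]=0x0 ⇒ $0

$0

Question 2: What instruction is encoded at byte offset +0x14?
off 0x14: read 80 27 as little → 0x2780
  top 6b → 0x9 → plus [RR]
  [9:8] rd=3 = $3
  [7:6] rs=2 = $2

plus $3, $2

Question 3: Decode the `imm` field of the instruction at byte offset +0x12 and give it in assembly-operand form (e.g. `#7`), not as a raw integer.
#235

[12] eb b3 → 0xb3eb
  top 6b → 0x2c → andi [RI]
  rd: (w>>8)&0x3=0x3 → $3
  imm: (w>>0)&0xff=0xeb → #235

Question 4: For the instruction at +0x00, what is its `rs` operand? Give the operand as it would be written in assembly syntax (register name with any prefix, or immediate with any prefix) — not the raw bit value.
[00] 00 24 → 0x2400
  op=0x2400>>10=0x9 ⇒ plus (RR)
  rd: (w>>8)&0x3=0x0 → $0
  rs: (w>>6)&0x3=0x0 → $0

$0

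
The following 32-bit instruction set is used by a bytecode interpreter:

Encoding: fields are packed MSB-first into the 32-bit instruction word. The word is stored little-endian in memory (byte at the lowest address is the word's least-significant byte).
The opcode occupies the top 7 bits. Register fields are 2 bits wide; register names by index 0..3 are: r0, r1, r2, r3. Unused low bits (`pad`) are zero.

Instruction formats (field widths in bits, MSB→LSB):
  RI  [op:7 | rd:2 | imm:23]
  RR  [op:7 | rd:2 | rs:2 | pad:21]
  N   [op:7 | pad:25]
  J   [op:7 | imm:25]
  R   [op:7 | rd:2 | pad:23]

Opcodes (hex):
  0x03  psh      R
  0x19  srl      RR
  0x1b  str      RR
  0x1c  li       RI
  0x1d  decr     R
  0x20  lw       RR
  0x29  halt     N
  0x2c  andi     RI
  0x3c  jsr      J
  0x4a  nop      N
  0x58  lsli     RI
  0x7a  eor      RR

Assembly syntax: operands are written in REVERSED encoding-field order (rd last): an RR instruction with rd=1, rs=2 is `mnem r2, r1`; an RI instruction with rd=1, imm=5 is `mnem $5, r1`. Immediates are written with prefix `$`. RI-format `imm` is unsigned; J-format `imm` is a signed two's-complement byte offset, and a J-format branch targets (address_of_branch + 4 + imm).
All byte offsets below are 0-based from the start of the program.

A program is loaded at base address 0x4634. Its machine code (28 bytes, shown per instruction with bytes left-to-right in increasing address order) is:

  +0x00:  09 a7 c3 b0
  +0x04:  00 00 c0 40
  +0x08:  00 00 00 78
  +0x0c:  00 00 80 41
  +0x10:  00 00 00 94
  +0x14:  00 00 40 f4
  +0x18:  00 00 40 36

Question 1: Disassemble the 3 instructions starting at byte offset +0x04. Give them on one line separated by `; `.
lw r2, r1; jsr $0; lw r0, r3

@+04  little-endian(00 00 c0 40) = 0x40c00000
  top 7b → 0x20 → lw [RR]
  [24:23] rd=1 = r1
  [22:21] rs=2 = r2
@+08  little-endian(00 00 00 78) = 0x78000000
  top 7b → 0x3c → jsr [J]
  [24:0] imm=0 = $0
@+0c  little-endian(00 00 80 41) = 0x41800000
  top 7b → 0x20 → lw [RR]
  [24:23] rd=3 = r3
  [22:21] rs=0 = r0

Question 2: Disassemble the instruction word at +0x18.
off 0x18: read 00 00 40 36 as little → 0x36400000
  top 7b → 0x1b → str [RR]
  [24:23] rd=0 = r0
  [22:21] rs=2 = r2

str r2, r0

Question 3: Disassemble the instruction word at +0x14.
eor r2, r0

[14] 00 00 40 f4 → 0xf4400000
  top 7b → 0x7a → eor [RR]
  rd: (w>>23)&0x3=0x0 → r0
  rs: (w>>21)&0x3=0x2 → r2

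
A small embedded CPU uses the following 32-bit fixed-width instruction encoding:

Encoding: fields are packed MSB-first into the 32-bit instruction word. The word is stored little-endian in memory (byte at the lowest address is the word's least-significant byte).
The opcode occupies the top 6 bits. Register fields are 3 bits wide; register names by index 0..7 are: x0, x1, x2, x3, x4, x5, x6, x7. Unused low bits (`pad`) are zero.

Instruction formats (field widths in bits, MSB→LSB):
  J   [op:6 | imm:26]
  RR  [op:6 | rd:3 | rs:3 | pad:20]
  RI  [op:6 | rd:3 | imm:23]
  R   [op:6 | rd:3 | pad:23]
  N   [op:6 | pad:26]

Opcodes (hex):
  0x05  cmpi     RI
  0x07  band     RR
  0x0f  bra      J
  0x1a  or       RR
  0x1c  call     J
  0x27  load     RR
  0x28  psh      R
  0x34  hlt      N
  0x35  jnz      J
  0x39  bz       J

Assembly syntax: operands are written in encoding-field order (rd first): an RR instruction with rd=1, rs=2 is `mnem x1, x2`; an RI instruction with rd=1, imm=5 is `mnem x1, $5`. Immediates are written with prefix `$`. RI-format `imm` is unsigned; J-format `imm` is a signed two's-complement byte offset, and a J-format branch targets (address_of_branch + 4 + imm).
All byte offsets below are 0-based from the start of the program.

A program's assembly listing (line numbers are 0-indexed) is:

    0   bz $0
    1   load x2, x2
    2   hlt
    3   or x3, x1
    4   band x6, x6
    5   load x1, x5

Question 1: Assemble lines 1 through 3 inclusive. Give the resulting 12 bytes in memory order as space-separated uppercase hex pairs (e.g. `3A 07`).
L1: load op=0x27:6|rd=2:3|rs=2:3|pad=0:20 ⇒ 0x9d200000 ⇒ little 00 00 20 9d
L2: hlt op=0x34:6|pad=0:26 ⇒ 0xd0000000 ⇒ little 00 00 00 d0
L3: or op=0x1a:6|rd=3:3|rs=1:3|pad=0:20 ⇒ 0x69900000 ⇒ little 00 00 90 69

00 00 20 9D 00 00 00 D0 00 00 90 69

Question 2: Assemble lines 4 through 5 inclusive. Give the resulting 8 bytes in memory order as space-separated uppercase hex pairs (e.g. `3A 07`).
00 00 60 1F 00 00 D0 9C

line 4 (band): pack op=0x7:6|rd=6:3|rs=6:3|pad=0:20 = 0x1f600000; little→ 00 00 60 1f
line 5 (load): pack op=0x27:6|rd=1:3|rs=5:3|pad=0:20 = 0x9cd00000; little→ 00 00 d0 9c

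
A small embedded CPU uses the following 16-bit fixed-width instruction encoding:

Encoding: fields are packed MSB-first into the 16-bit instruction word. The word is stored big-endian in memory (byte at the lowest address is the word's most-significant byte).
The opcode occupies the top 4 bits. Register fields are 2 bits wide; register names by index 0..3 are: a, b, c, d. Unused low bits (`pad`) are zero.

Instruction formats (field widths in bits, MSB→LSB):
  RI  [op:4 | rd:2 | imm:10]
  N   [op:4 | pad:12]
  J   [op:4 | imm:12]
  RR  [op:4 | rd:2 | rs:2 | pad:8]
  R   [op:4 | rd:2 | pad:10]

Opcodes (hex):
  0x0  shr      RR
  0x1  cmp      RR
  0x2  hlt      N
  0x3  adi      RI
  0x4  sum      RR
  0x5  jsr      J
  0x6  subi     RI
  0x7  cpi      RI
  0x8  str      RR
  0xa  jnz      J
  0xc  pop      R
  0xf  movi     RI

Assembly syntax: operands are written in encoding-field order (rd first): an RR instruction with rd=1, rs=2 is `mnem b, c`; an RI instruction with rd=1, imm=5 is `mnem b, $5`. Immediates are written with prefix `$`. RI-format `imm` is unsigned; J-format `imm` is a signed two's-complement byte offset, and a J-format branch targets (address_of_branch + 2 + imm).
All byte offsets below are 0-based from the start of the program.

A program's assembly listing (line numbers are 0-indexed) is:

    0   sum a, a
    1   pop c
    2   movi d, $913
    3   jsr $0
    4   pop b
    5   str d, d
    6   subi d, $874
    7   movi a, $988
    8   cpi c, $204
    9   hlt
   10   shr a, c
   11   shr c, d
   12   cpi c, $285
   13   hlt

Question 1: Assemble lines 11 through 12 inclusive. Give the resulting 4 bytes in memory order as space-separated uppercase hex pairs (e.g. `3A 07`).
0B 00 79 1D

line 11 (shr): pack op=0x0:4|rd=2:2|rs=3:2|pad=0:8 = 0x0b00; big→ 0b 00
line 12 (cpi): pack op=0x7:4|rd=2:2|imm=285:10 = 0x791d; big→ 79 1d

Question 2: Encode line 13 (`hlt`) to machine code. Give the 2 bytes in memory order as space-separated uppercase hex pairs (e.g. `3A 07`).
20 00

L13: hlt op=0x2:4|pad=0:12 ⇒ 0x2000 ⇒ big 20 00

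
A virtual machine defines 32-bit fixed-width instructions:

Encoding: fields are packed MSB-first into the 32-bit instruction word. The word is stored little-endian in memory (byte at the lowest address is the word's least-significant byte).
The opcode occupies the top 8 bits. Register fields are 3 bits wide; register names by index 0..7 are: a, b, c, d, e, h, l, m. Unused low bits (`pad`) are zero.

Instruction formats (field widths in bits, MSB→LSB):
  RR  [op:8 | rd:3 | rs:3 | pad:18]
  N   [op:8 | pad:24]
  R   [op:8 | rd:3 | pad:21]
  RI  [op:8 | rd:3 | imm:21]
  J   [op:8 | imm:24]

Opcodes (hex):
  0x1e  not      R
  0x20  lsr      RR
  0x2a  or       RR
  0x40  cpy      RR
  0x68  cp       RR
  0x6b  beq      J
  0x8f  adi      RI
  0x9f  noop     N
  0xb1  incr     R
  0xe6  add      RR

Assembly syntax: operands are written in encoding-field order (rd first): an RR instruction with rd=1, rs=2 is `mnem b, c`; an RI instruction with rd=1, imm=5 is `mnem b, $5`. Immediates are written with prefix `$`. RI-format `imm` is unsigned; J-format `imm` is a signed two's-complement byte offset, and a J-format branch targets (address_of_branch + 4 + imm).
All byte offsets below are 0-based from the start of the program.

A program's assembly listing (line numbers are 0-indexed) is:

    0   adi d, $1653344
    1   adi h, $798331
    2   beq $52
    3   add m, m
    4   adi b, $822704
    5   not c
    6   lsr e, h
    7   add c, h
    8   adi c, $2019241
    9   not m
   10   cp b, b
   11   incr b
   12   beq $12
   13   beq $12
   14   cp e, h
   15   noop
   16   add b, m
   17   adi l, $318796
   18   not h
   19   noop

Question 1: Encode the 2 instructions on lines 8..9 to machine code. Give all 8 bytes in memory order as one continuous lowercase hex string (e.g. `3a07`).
a9cf5e8f0000e01e

line 8 (adi): pack op=0x8f:8|rd=2:3|imm=2019241:21 = 0x8f5ecfa9; little→ a9 cf 5e 8f
line 9 (not): pack op=0x1e:8|rd=7:3|pad=0:21 = 0x1ee00000; little→ 00 00 e0 1e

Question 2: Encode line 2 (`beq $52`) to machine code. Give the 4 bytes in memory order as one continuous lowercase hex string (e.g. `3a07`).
line 2 (beq): pack op=0x6b:8|imm=52:24 = 0x6b000034; little→ 34 00 00 6b

3400006b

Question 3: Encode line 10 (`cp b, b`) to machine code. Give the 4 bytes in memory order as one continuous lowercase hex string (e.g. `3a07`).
L10: cp op=0x68:8|rd=1:3|rs=1:3|pad=0:18 ⇒ 0x68240000 ⇒ little 00 00 24 68

00002468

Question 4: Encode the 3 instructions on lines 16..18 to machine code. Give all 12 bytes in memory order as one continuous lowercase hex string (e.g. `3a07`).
00003ce64cddc48f0000a01e

16. add fields op=0xe6:8|rd=1:3|rs=7:3|pad=0:18 → word e63c0000h → 00 00 3c e6
17. adi fields op=0x8f:8|rd=6:3|imm=318796:21 → word 8fc4dd4ch → 4c dd c4 8f
18. not fields op=0x1e:8|rd=5:3|pad=0:21 → word 1ea00000h → 00 00 a0 1e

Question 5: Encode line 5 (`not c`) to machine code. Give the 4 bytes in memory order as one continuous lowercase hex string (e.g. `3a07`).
0000401e

L5: not op=0x1e:8|rd=2:3|pad=0:21 ⇒ 0x1e400000 ⇒ little 00 00 40 1e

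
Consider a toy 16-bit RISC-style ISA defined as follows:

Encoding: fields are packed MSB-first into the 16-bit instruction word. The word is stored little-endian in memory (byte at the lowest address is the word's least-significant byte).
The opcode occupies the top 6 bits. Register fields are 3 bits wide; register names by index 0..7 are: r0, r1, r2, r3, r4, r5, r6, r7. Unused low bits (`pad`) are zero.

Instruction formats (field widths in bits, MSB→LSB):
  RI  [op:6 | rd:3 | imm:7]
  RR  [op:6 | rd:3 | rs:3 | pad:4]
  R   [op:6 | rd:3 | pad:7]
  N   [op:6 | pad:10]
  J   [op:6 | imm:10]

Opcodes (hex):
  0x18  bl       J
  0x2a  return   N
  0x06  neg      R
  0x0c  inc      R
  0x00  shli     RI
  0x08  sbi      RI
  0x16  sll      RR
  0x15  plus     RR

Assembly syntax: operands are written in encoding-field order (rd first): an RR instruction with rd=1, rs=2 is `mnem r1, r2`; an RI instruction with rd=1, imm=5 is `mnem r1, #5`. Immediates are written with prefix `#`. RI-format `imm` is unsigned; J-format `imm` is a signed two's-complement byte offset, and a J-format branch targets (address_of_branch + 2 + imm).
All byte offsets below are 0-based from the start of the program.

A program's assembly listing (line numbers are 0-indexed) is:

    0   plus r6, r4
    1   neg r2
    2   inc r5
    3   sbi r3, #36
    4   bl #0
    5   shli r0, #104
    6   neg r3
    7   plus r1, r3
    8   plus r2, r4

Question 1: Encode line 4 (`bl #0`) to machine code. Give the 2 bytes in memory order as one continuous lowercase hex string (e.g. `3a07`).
L4: bl op=0x18:6|imm=0:10 ⇒ 0x6000 ⇒ little 00 60

0060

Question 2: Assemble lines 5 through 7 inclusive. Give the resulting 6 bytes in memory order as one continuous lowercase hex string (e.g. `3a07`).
68008019b054

line 5 (shli): pack op=0x0:6|rd=0:3|imm=104:7 = 0x0068; little→ 68 00
line 6 (neg): pack op=0x6:6|rd=3:3|pad=0:7 = 0x1980; little→ 80 19
line 7 (plus): pack op=0x15:6|rd=1:3|rs=3:3|pad=0:4 = 0x54b0; little→ b0 54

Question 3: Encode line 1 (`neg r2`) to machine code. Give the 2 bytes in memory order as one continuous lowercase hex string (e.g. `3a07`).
0019

line 1 (neg): pack op=0x6:6|rd=2:3|pad=0:7 = 0x1900; little→ 00 19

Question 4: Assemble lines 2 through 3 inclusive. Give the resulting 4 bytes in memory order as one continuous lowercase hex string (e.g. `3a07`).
L2: inc op=0xc:6|rd=5:3|pad=0:7 ⇒ 0x3280 ⇒ little 80 32
L3: sbi op=0x8:6|rd=3:3|imm=36:7 ⇒ 0x21a4 ⇒ little a4 21

8032a421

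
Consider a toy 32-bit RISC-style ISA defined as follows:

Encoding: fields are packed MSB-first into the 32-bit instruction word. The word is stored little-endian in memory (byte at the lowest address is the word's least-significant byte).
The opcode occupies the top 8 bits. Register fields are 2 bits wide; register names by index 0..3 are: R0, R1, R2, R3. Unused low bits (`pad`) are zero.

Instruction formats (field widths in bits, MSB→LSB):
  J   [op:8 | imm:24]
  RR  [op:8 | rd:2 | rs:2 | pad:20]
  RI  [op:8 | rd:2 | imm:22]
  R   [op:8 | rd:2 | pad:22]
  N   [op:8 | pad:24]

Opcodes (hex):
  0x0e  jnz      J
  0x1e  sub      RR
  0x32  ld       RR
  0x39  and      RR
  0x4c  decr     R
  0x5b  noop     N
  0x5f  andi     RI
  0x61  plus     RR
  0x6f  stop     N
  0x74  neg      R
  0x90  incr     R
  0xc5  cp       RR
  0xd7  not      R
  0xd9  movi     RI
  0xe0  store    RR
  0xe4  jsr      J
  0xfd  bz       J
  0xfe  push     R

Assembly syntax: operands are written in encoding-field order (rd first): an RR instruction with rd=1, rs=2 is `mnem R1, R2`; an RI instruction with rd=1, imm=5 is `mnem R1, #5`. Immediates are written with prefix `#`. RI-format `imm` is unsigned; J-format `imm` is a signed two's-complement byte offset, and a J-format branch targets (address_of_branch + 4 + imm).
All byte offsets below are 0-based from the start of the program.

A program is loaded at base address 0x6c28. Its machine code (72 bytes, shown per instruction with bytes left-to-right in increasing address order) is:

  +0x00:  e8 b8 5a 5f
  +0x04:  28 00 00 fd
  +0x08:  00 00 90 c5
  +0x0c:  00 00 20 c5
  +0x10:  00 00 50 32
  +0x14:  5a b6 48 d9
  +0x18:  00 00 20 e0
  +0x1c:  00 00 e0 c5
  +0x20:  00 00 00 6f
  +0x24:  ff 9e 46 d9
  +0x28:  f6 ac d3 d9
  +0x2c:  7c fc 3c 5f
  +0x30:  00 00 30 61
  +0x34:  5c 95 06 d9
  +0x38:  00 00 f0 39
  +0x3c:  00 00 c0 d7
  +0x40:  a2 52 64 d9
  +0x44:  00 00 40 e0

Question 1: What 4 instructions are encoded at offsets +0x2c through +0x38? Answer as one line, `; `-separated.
andi R0, #3996796; plus R0, R3; movi R0, #431452; and R3, R3

off 0x2c: read 7c fc 3c 5f as little → 0x5f3cfc7c
  op=0x5f3cfc7c>>24=0x5f ⇒ andi (RI)
  [23:22] rd=0 = R0
  [21:0] imm=3996796 = #3996796
off 0x30: read 00 00 30 61 as little → 0x61300000
  op=0x61300000>>24=0x61 ⇒ plus (RR)
  [23:22] rd=0 = R0
  [21:20] rs=3 = R3
off 0x34: read 5c 95 06 d9 as little → 0xd906955c
  op=0xd906955c>>24=0xd9 ⇒ movi (RI)
  [23:22] rd=0 = R0
  [21:0] imm=431452 = #431452
off 0x38: read 00 00 f0 39 as little → 0x39f00000
  op=0x39f00000>>24=0x39 ⇒ and (RR)
  [23:22] rd=3 = R3
  [21:20] rs=3 = R3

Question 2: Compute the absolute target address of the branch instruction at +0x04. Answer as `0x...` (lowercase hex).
0x6c58

[04] 28 00 00 fd → 0xfd000028
  opcode bits[31:24]=0xfd: bz/J
  [23:0] imm=40 = #40
  target = base 0x6c28 + off 0x04 + 4 + imm 40 = 0x6c58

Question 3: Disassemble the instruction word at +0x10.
ld R1, R1

off 0x10: read 00 00 50 32 as little → 0x32500000
  opcode bits[31:24]=0x32: ld/RR
  rd: (w>>22)&0x3=0x1 → R1
  rs: (w>>20)&0x3=0x1 → R1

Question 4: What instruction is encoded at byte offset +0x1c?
+0x1c: 00 00 e0 c5 ⇒ word 0xc5e00000 (little)
  op=0xc5e00000>>24=0xc5 ⇒ cp (RR)
  rd@[23:22]=0x3 ⇒ R3
  rs@[21:20]=0x2 ⇒ R2

cp R3, R2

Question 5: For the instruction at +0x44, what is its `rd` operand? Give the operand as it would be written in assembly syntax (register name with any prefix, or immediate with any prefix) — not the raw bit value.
R1

+0x44: 00 00 40 e0 ⇒ word 0xe0400000 (little)
  top 8b → 0xe0 → store [RR]
  [23:22] rd=1 = R1
  [21:20] rs=0 = R0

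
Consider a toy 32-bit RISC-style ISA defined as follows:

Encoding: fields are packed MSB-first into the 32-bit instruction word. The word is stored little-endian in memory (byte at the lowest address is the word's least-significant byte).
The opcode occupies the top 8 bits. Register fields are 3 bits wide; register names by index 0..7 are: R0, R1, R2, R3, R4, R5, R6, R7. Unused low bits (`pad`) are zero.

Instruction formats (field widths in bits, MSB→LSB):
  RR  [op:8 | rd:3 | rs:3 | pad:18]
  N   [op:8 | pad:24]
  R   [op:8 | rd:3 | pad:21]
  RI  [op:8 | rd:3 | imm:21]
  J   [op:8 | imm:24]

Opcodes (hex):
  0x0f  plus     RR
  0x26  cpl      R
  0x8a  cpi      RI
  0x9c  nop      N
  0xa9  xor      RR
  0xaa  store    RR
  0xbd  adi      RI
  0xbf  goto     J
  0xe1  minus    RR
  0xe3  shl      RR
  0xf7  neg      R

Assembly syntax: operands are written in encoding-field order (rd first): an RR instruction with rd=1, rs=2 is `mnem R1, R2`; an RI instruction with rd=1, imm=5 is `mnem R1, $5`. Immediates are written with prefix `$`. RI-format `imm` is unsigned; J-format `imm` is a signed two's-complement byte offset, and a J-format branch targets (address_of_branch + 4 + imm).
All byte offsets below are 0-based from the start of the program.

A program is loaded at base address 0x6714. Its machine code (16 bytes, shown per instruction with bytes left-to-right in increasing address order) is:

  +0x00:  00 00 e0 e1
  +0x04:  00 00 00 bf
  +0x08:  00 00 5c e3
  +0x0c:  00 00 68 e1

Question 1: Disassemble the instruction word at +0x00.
+0x00: 00 00 e0 e1 ⇒ word 0xe1e00000 (little)
  opcode bits[31:24]=0xe1: minus/RR
  [23:21] rd=7 = R7
  [20:18] rs=0 = R0

minus R7, R0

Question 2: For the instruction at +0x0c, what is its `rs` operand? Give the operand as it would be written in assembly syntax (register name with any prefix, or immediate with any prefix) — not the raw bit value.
R2

@+0c  little-endian(00 00 68 e1) = 0xe1680000
  opcode bits[31:24]=0xe1: minus/RR
  rd: (w>>21)&0x7=0x3 → R3
  rs: (w>>18)&0x7=0x2 → R2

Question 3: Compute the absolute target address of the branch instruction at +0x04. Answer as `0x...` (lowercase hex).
@+04  little-endian(00 00 00 bf) = 0xbf000000
  opcode bits[31:24]=0xbf: goto/J
  [23:0] imm=0 = $0
  target = base 0x6714 + off 0x04 + 4 + imm 0 = 0x671c

0x671c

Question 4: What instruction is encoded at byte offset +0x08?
shl R2, R7

@+08  little-endian(00 00 5c e3) = 0xe35c0000
  opcode bits[31:24]=0xe3: shl/RR
  [23:21] rd=2 = R2
  [20:18] rs=7 = R7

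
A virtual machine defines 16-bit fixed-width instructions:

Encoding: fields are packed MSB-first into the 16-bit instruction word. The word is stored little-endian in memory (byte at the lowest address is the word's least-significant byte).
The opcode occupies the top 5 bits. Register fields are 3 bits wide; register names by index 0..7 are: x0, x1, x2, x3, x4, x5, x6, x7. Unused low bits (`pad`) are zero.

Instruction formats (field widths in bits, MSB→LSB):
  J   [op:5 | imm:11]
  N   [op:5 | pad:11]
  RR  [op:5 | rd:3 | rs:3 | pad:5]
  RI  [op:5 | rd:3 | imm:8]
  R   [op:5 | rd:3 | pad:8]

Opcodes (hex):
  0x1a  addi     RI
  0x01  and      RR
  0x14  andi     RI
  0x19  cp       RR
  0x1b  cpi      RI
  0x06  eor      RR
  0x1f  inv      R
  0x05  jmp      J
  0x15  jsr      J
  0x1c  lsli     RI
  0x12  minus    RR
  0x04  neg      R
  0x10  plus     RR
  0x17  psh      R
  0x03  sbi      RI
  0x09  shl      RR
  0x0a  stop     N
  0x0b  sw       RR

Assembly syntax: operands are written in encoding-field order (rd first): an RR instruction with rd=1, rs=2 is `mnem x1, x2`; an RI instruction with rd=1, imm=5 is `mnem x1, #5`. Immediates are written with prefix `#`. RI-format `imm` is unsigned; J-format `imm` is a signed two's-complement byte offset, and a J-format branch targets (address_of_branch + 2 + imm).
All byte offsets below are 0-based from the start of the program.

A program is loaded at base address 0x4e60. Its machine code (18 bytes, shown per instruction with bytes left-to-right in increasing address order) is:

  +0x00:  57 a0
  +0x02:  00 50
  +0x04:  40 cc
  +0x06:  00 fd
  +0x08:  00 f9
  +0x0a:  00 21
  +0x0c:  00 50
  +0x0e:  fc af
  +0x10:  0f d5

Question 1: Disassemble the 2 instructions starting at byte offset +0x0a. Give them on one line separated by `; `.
neg x1; stop

[0a] 00 21 → 0x2100
  opcode bits[15:11]=0x4: neg/R
  rd@[10:8]=0x1 ⇒ x1
[0c] 00 50 → 0x5000
  opcode bits[15:11]=0xa: stop/N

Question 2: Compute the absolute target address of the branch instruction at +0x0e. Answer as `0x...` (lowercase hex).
@+0e  little-endian(fc af) = 0xaffc
  op=0xaffc>>11=0x15 ⇒ jsr (J)
  [10:0] imm=2044 (s11→-4) = #-4
  target = base 0x4e60 + off 0x0e + 2 + imm -4 = 0x4e6c

0x4e6c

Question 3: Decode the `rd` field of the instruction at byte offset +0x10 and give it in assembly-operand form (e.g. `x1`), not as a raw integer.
x5

off 0x10: read 0f d5 as little → 0xd50f
  top 5b → 0x1a → addi [RI]
  rd@[10:8]=0x5 ⇒ x5
  imm@[7:0]=0xf ⇒ #15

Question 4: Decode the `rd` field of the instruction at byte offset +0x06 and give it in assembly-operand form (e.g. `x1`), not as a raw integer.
+0x06: 00 fd ⇒ word 0xfd00 (little)
  opcode bits[15:11]=0x1f: inv/R
  rd@[10:8]=0x5 ⇒ x5

x5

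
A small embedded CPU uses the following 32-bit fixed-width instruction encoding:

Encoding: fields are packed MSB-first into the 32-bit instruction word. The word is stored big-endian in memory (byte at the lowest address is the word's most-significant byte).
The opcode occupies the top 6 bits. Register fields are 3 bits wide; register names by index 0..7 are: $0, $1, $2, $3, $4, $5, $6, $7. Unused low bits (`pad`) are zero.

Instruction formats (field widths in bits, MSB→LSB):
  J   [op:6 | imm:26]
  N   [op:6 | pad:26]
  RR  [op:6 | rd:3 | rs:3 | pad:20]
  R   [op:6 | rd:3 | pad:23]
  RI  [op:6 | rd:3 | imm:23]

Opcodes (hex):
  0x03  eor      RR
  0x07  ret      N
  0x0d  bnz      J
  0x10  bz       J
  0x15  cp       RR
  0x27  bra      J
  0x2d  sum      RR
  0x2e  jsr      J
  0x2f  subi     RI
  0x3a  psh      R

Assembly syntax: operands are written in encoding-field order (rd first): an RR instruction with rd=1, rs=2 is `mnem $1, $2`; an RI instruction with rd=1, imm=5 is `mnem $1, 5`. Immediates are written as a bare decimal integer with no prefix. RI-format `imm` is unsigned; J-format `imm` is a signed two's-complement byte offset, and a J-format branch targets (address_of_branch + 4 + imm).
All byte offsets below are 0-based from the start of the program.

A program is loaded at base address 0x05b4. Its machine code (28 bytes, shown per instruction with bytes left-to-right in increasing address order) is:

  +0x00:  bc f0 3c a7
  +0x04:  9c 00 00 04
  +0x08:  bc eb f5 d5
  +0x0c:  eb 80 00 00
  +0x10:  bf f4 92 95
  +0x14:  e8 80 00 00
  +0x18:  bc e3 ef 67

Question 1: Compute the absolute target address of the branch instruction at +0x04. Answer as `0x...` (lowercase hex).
off 0x04: read 9c 00 00 04 as big → 0x9c000004
  top 6b → 0x27 → bra [J]
  imm: (w>>0)&0x3ffffff=0x4 → 4
  target = base 0x05b4 + off 0x04 + 4 + imm 4 = 0x05c0

0x05c0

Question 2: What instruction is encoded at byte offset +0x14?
@+14  big-endian(e8 80 00 00) = 0xe8800000
  op=0xe8800000>>26=0x3a ⇒ psh (R)
  rd@[25:23]=0x1 ⇒ $1

psh $1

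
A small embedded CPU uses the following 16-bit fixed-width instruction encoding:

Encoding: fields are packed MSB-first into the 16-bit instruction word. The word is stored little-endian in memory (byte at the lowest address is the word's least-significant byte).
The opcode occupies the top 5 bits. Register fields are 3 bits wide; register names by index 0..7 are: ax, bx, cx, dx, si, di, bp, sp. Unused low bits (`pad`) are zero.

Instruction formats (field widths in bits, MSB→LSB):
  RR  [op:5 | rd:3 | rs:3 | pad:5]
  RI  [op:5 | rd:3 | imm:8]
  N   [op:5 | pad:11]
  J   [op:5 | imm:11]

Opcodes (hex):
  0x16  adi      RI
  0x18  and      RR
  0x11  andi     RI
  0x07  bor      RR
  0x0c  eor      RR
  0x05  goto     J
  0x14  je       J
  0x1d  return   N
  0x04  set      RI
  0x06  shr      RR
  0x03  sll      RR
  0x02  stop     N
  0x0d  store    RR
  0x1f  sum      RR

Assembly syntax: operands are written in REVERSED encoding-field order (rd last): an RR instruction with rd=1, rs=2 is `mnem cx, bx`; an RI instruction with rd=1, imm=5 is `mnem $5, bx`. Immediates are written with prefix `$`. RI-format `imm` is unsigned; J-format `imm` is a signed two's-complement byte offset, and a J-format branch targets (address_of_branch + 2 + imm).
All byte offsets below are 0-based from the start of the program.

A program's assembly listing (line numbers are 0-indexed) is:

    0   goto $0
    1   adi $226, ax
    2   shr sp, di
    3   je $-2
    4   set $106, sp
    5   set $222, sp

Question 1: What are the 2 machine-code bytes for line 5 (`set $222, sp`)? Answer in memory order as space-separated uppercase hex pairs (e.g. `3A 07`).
5. set fields op=0x4:5|rd=7:3|imm=222:8 → word 27deh → de 27

DE 27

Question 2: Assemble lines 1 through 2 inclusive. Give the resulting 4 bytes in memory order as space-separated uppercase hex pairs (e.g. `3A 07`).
L1: adi op=0x16:5|rd=0:3|imm=226:8 ⇒ 0xb0e2 ⇒ little e2 b0
L2: shr op=0x6:5|rd=5:3|rs=7:3|pad=0:5 ⇒ 0x35e0 ⇒ little e0 35

E2 B0 E0 35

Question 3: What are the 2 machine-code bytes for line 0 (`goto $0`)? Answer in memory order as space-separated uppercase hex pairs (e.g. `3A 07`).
00 28

line 0 (goto): pack op=0x5:5|imm=0:11 = 0x2800; little→ 00 28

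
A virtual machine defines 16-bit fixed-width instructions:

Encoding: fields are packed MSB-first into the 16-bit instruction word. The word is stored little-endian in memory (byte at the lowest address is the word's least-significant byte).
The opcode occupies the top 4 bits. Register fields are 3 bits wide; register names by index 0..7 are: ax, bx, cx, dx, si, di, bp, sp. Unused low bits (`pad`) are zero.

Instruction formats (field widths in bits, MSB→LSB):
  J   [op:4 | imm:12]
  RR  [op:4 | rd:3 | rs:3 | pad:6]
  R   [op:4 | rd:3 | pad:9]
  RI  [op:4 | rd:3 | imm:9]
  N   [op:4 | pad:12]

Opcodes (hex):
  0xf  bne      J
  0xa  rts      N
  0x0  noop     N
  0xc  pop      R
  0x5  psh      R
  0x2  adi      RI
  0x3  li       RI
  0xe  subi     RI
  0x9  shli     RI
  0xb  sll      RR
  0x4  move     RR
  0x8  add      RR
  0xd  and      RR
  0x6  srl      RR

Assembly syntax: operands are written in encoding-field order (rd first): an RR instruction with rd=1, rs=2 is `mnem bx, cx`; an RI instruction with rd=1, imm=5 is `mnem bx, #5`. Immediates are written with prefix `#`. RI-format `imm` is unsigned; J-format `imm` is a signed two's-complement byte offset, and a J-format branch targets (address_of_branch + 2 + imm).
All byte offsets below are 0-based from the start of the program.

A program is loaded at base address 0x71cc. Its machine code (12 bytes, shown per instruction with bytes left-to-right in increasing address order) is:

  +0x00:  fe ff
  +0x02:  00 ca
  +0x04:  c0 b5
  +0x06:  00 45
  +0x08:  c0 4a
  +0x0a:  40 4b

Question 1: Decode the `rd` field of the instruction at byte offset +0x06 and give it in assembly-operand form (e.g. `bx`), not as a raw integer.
+0x06: 00 45 ⇒ word 0x4500 (little)
  top 4b → 0x4 → move [RR]
  [11:9] rd=2 = cx
  [8:6] rs=4 = si

cx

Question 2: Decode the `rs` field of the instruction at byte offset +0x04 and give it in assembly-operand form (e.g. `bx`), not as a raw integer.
[04] c0 b5 → 0xb5c0
  op=0xb5c0>>12=0xb ⇒ sll (RR)
  rd@[11:9]=0x2 ⇒ cx
  rs@[8:6]=0x7 ⇒ sp

sp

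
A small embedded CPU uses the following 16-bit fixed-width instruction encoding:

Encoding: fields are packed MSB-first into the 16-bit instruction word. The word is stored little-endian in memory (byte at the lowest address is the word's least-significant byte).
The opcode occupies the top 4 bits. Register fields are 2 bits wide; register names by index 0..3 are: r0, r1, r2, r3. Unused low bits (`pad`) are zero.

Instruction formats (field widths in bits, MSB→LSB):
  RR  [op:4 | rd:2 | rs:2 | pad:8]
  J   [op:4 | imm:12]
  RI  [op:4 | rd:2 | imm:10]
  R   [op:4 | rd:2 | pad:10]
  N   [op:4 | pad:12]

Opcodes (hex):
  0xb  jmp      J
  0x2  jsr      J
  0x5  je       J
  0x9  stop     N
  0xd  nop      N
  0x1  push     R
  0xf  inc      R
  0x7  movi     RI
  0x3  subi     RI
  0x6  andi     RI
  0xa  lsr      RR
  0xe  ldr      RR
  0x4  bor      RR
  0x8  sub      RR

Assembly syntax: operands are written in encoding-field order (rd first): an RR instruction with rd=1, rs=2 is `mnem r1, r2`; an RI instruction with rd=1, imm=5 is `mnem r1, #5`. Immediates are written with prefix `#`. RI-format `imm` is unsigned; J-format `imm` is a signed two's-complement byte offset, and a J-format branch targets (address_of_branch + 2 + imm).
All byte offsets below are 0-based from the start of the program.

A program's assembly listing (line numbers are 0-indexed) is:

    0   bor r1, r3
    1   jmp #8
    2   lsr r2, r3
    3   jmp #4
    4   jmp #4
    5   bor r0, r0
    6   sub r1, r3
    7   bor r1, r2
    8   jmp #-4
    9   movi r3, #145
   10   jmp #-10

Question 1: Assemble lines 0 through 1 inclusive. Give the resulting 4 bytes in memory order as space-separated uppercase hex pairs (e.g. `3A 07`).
line 0 (bor): pack op=0x4:4|rd=1:2|rs=3:2|pad=0:8 = 0x4700; little→ 00 47
line 1 (jmp): pack op=0xb:4|imm=8:12 = 0xb008; little→ 08 b0

00 47 08 B0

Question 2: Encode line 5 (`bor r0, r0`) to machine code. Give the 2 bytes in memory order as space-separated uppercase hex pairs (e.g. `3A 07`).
00 40

line 5 (bor): pack op=0x4:4|rd=0:2|rs=0:2|pad=0:8 = 0x4000; little→ 00 40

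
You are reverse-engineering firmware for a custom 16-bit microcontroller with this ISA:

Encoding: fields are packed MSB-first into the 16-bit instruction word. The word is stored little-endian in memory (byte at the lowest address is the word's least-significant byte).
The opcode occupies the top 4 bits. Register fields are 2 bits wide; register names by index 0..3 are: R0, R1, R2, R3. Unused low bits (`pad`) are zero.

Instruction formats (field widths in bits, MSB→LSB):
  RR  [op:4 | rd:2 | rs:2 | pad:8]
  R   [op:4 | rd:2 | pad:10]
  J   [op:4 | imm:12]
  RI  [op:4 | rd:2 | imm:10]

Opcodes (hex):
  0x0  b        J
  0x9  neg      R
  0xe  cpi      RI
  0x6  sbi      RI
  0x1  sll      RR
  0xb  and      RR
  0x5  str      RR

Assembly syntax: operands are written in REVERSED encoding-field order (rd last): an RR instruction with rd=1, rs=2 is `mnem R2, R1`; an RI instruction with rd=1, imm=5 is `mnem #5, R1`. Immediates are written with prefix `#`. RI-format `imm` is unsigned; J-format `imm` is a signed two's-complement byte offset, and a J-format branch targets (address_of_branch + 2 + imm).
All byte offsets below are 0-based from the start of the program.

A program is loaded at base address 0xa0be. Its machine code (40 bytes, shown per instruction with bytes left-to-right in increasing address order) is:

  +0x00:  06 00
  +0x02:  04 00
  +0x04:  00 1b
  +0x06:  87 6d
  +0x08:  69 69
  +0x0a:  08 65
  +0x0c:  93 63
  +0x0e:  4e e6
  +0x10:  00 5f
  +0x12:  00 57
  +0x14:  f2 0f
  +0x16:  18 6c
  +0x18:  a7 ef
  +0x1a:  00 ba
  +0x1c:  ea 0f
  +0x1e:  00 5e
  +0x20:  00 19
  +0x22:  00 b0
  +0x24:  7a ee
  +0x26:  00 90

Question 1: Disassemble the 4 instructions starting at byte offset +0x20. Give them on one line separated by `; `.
sll R1, R2; and R0, R0; cpi #634, R3; neg R0

+0x20: 00 19 ⇒ word 0x1900 (little)
  opcode bits[15:12]=0x1: sll/RR
  rd@[11:10]=0x2 ⇒ R2
  rs@[9:8]=0x1 ⇒ R1
+0x22: 00 b0 ⇒ word 0xb000 (little)
  opcode bits[15:12]=0xb: and/RR
  rd@[11:10]=0x0 ⇒ R0
  rs@[9:8]=0x0 ⇒ R0
+0x24: 7a ee ⇒ word 0xee7a (little)
  opcode bits[15:12]=0xe: cpi/RI
  rd@[11:10]=0x3 ⇒ R3
  imm@[9:0]=0x27a ⇒ #634
+0x26: 00 90 ⇒ word 0x9000 (little)
  opcode bits[15:12]=0x9: neg/R
  rd@[11:10]=0x0 ⇒ R0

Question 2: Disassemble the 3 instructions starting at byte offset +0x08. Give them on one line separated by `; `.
+0x08: 69 69 ⇒ word 0x6969 (little)
  op=0x6969>>12=0x6 ⇒ sbi (RI)
  [11:10] rd=2 = R2
  [9:0] imm=361 = #361
+0x0a: 08 65 ⇒ word 0x6508 (little)
  op=0x6508>>12=0x6 ⇒ sbi (RI)
  [11:10] rd=1 = R1
  [9:0] imm=264 = #264
+0x0c: 93 63 ⇒ word 0x6393 (little)
  op=0x6393>>12=0x6 ⇒ sbi (RI)
  [11:10] rd=0 = R0
  [9:0] imm=915 = #915

sbi #361, R2; sbi #264, R1; sbi #915, R0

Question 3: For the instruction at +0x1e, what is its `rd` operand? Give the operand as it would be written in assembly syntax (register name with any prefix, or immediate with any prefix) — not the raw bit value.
R3

off 0x1e: read 00 5e as little → 0x5e00
  top 4b → 0x5 → str [RR]
  rd: (w>>10)&0x3=0x3 → R3
  rs: (w>>8)&0x3=0x2 → R2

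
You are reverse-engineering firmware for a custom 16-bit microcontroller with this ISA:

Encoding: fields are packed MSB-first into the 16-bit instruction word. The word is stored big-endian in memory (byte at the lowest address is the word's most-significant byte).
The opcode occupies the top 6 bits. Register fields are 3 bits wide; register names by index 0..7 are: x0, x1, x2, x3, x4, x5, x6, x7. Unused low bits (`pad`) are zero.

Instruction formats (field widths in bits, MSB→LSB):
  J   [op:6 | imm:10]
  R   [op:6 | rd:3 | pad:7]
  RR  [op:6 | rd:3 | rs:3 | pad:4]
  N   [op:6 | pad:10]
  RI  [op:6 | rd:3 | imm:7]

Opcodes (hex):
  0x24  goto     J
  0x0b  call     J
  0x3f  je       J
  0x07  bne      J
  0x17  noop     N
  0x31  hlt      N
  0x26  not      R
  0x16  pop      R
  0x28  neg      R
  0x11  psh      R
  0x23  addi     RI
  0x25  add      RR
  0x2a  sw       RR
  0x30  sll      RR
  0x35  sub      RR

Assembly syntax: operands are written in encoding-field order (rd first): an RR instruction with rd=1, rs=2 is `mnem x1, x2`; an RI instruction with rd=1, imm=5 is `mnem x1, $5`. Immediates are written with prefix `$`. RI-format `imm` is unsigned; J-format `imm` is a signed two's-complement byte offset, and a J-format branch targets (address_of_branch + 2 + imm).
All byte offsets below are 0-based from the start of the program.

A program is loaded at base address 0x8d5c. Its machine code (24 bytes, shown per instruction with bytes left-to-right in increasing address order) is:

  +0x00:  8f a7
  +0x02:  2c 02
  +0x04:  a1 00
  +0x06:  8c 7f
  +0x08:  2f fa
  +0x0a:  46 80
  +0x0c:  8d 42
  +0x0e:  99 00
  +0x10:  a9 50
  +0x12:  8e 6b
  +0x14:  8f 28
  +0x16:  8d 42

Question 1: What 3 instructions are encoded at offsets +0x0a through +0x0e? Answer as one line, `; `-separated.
[0a] 46 80 → 0x4680
  op=0x4680>>10=0x11 ⇒ psh (R)
  rd: (w>>7)&0x7=0x5 → x5
[0c] 8d 42 → 0x8d42
  op=0x8d42>>10=0x23 ⇒ addi (RI)
  rd: (w>>7)&0x7=0x2 → x2
  imm: (w>>0)&0x7f=0x42 → $66
[0e] 99 00 → 0x9900
  op=0x9900>>10=0x26 ⇒ not (R)
  rd: (w>>7)&0x7=0x2 → x2

psh x5; addi x2, $66; not x2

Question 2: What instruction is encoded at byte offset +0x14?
+0x14: 8f 28 ⇒ word 0x8f28 (big)
  op=0x8f28>>10=0x23 ⇒ addi (RI)
  [9:7] rd=6 = x6
  [6:0] imm=40 = $40

addi x6, $40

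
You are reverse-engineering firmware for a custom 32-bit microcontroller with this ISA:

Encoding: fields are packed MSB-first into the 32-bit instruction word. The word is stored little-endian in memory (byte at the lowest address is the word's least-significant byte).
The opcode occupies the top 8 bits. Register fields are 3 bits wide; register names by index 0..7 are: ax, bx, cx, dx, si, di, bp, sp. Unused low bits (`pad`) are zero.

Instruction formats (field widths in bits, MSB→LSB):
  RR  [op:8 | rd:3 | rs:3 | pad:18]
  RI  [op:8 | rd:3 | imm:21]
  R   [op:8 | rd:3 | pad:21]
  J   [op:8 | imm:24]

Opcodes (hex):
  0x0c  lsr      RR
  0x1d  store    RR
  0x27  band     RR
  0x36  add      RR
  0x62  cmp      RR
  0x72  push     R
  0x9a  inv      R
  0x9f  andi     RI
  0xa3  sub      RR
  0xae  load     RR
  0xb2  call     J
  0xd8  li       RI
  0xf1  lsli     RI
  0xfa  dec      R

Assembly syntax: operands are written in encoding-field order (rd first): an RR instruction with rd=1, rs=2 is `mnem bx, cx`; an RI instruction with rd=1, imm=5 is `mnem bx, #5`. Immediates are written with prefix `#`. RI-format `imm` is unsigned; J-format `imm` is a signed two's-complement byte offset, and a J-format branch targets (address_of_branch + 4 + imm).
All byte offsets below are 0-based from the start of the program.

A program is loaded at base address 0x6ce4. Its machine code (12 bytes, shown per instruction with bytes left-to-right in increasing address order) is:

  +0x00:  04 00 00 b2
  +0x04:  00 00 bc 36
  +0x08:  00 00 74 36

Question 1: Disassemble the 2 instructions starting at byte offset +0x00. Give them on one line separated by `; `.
call #4; add di, sp

[00] 04 00 00 b2 → 0xb2000004
  op=0xb2000004>>24=0xb2 ⇒ call (J)
  imm: (w>>0)&0xffffff=0x4 → #4
[04] 00 00 bc 36 → 0x36bc0000
  op=0x36bc0000>>24=0x36 ⇒ add (RR)
  rd: (w>>21)&0x7=0x5 → di
  rs: (w>>18)&0x7=0x7 → sp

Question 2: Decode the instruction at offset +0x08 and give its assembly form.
add dx, di

off 0x08: read 00 00 74 36 as little → 0x36740000
  op=0x36740000>>24=0x36 ⇒ add (RR)
  rd: (w>>21)&0x7=0x3 → dx
  rs: (w>>18)&0x7=0x5 → di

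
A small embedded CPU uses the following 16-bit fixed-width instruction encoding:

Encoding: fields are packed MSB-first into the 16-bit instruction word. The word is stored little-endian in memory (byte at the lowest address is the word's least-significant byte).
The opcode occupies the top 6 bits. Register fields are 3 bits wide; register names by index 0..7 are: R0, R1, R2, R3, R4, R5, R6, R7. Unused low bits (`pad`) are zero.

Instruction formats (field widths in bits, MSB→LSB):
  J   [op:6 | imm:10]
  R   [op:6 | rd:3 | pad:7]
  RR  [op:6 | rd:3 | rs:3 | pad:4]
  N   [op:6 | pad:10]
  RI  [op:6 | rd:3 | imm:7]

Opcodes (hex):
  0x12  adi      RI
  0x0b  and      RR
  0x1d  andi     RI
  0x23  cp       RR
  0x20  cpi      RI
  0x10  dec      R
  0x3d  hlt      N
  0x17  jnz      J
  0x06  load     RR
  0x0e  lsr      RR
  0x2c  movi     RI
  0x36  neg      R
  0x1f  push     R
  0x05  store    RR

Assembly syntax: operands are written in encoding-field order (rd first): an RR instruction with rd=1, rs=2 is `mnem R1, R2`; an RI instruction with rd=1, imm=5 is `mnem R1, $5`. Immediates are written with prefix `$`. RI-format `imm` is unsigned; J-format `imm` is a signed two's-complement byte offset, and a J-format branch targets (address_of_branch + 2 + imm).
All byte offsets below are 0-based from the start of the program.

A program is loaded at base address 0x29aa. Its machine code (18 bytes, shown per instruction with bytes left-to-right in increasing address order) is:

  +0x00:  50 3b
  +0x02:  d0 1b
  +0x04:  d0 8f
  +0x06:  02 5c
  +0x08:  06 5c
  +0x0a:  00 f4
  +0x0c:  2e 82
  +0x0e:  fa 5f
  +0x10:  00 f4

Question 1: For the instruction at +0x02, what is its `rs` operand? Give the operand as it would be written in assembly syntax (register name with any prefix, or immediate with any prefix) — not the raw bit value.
R5

@+02  little-endian(d0 1b) = 0x1bd0
  opcode bits[15:10]=0x6: load/RR
  [9:7] rd=7 = R7
  [6:4] rs=5 = R5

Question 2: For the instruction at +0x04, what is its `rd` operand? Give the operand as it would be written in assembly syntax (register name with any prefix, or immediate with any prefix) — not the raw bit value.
+0x04: d0 8f ⇒ word 0x8fd0 (little)
  opcode bits[15:10]=0x23: cp/RR
  [9:7] rd=7 = R7
  [6:4] rs=5 = R5

R7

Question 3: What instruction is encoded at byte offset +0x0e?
@+0e  little-endian(fa 5f) = 0x5ffa
  opcode bits[15:10]=0x17: jnz/J
  imm@[9:0]=0x3fa (s10→-6) ⇒ $-6

jnz $-6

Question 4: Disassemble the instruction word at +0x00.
[00] 50 3b → 0x3b50
  opcode bits[15:10]=0xe: lsr/RR
  rd@[9:7]=0x6 ⇒ R6
  rs@[6:4]=0x5 ⇒ R5

lsr R6, R5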